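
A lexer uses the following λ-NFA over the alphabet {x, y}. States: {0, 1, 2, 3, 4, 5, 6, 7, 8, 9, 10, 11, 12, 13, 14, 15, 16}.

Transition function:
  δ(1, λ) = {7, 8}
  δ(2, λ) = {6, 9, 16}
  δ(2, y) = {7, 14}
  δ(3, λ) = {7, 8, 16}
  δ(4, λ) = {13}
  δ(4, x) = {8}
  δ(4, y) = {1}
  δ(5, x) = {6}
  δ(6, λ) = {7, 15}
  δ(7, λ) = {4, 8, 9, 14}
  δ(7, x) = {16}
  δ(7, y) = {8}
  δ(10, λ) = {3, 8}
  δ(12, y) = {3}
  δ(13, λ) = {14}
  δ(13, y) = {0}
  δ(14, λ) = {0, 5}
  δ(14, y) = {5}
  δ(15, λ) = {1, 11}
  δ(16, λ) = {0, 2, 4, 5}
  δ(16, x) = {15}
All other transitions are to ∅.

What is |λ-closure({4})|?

5

Start with {4}.
From 4 via λ: add 13.
From 13 via λ: add 14.
From 14 via λ: add 0, 5.
λ-closure = {0, 4, 5, 13, 14}, which has 5 states.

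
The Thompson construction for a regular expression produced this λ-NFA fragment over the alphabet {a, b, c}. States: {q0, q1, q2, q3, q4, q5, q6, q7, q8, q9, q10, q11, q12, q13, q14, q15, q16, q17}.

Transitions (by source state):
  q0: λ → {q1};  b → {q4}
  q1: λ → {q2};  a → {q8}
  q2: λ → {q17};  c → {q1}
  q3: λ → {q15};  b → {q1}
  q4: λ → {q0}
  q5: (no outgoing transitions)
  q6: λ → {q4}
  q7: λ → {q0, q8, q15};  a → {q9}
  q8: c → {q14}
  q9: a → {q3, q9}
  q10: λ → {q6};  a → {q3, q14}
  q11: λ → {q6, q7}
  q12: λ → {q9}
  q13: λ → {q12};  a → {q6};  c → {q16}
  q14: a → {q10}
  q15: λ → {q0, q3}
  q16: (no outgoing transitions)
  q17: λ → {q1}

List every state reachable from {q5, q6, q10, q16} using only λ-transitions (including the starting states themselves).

{q0, q1, q2, q4, q5, q6, q10, q16, q17}

Start with {q5, q6, q10, q16}.
From q6 via λ: add q4.
From q4 via λ: add q0.
From q0 via λ: add q1.
From q1 via λ: add q2.
From q2 via λ: add q17.
No new states can be added; the closed set is {q0, q1, q2, q4, q5, q6, q10, q16, q17}.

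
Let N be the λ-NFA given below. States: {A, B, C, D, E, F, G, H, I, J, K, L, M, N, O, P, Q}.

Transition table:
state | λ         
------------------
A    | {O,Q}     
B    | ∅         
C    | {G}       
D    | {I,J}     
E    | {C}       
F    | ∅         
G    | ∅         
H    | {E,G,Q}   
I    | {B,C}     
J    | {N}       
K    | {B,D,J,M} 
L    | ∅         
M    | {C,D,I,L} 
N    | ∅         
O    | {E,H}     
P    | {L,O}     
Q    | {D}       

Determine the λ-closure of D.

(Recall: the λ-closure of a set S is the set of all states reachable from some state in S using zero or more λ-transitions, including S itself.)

Start with {D}.
From D via λ: add I, J.
From I via λ: add B, C.
From J via λ: add N.
From C via λ: add G.
No new states can be added; the closed set is {B, C, D, G, I, J, N}.

{B, C, D, G, I, J, N}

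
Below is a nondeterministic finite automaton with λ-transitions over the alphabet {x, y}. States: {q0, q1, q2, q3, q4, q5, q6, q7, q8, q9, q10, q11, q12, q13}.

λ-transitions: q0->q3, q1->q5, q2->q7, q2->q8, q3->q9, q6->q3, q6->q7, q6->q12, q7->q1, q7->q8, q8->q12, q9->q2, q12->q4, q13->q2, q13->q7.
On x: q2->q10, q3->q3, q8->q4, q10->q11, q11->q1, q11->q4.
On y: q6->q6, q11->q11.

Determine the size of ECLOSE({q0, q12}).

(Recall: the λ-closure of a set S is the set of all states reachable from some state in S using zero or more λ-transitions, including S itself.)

10

Start with {q0, q12}.
From q0 via λ: add q3.
From q12 via λ: add q4.
From q3 via λ: add q9.
From q9 via λ: add q2.
From q2 via λ: add q7, q8.
From q7 via λ: add q1.
From q1 via λ: add q5.
λ-closure = {q0, q1, q2, q3, q4, q5, q7, q8, q9, q12}, which has 10 states.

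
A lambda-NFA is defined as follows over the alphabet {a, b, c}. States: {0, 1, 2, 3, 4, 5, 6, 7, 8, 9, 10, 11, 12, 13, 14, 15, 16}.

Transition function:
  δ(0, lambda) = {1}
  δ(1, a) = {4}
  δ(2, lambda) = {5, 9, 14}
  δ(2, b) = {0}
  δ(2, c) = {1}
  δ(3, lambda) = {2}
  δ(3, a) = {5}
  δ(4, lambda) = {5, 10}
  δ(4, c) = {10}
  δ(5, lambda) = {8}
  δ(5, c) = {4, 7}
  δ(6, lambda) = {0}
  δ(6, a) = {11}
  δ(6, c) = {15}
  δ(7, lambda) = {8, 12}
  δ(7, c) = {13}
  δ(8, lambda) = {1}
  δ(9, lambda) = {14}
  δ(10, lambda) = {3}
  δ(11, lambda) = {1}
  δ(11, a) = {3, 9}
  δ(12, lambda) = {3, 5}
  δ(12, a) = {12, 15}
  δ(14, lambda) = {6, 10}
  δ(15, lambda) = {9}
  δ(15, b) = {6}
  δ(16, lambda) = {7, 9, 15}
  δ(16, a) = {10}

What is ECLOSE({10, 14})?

{0, 1, 2, 3, 5, 6, 8, 9, 10, 14}

Start with {10, 14}.
From 10 via lambda: add 3.
From 14 via lambda: add 6.
From 3 via lambda: add 2.
From 6 via lambda: add 0.
From 0 via lambda: add 1.
From 2 via lambda: add 5, 9.
From 5 via lambda: add 8.
No new states can be added; the closed set is {0, 1, 2, 3, 5, 6, 8, 9, 10, 14}.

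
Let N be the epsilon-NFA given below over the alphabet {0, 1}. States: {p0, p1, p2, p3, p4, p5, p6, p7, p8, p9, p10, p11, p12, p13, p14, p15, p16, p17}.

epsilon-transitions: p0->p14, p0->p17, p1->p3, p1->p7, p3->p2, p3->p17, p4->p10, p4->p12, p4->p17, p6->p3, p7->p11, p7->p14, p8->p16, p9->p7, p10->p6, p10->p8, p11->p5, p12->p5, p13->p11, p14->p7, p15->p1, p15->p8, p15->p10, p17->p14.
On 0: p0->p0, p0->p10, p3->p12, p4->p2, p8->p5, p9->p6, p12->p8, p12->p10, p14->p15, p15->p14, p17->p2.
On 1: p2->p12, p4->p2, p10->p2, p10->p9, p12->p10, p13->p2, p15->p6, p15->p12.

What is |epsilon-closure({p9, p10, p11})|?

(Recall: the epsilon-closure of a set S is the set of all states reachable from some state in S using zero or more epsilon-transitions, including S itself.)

12

Start with {p9, p10, p11}.
From p9 via epsilon: add p7.
From p10 via epsilon: add p6, p8.
From p11 via epsilon: add p5.
From p6 via epsilon: add p3.
From p7 via epsilon: add p14.
From p8 via epsilon: add p16.
From p3 via epsilon: add p2, p17.
epsilon-closure = {p2, p3, p5, p6, p7, p8, p9, p10, p11, p14, p16, p17}, which has 12 states.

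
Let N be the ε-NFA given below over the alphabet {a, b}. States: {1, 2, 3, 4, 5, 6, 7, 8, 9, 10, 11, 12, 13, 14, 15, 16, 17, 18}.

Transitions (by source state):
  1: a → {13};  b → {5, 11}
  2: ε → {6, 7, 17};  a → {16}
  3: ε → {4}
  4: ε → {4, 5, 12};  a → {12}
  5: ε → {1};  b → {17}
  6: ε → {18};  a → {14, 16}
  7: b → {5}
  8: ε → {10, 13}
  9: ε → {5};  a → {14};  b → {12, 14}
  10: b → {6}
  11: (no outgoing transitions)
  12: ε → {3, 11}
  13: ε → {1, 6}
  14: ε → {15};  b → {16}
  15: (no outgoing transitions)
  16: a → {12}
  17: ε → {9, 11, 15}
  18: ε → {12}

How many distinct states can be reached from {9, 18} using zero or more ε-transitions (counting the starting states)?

Start with {9, 18}.
From 9 via ε: add 5.
From 18 via ε: add 12.
From 5 via ε: add 1.
From 12 via ε: add 3, 11.
From 3 via ε: add 4.
ε-closure = {1, 3, 4, 5, 9, 11, 12, 18}, which has 8 states.

8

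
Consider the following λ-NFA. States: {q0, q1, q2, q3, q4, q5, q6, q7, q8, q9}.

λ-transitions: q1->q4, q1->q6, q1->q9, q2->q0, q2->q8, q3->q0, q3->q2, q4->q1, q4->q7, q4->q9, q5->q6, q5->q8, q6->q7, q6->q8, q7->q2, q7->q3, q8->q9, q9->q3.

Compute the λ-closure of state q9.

Start with {q9}.
From q9 via λ: add q3.
From q3 via λ: add q0, q2.
From q2 via λ: add q8.
No new states can be added; the closed set is {q0, q2, q3, q8, q9}.

{q0, q2, q3, q8, q9}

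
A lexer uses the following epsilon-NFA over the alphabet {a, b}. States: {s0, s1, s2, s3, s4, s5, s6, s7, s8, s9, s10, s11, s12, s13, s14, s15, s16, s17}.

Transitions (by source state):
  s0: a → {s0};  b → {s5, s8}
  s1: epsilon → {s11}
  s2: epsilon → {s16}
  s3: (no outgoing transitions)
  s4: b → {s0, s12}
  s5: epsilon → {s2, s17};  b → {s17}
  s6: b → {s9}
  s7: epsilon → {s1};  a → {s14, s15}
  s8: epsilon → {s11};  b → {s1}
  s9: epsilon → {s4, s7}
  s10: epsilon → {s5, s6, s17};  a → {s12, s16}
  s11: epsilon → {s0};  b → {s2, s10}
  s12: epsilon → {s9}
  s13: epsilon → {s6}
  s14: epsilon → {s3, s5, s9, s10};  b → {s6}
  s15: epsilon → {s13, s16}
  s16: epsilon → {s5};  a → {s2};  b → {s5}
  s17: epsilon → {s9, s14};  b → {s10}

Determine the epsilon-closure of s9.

{s0, s1, s4, s7, s9, s11}

Start with {s9}.
From s9 via epsilon: add s4, s7.
From s7 via epsilon: add s1.
From s1 via epsilon: add s11.
From s11 via epsilon: add s0.
No new states can be added; the closed set is {s0, s1, s4, s7, s9, s11}.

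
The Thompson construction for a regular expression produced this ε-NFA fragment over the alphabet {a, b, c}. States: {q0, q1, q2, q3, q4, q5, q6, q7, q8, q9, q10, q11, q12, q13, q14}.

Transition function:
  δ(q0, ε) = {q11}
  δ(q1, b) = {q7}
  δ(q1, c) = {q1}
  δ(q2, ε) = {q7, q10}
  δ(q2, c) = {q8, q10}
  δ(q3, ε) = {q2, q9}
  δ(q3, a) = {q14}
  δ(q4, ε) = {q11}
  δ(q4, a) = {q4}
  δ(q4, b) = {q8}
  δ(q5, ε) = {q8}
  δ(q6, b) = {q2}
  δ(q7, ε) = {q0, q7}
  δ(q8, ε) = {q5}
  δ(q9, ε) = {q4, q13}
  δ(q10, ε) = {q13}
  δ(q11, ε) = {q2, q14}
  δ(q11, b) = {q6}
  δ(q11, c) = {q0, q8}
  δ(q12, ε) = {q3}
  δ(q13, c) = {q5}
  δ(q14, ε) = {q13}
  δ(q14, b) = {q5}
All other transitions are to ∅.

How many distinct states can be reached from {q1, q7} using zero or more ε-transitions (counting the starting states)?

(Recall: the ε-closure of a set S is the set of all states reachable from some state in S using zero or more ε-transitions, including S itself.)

Start with {q1, q7}.
From q7 via ε: add q0.
From q0 via ε: add q11.
From q11 via ε: add q2, q14.
From q2 via ε: add q10.
From q14 via ε: add q13.
ε-closure = {q0, q1, q2, q7, q10, q11, q13, q14}, which has 8 states.

8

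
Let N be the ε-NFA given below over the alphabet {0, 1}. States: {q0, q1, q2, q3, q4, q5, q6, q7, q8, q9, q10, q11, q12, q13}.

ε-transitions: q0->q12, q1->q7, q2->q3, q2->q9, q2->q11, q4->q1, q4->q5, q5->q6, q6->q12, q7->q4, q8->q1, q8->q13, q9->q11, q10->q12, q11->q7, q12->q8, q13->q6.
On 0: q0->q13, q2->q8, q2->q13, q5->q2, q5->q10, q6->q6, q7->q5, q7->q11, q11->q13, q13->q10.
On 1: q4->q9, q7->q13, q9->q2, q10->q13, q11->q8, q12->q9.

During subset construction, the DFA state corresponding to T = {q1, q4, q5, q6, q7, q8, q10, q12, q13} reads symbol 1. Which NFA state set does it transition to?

q4 on 1 → {q9}.
q7 on 1 → {q13}.
q10 on 1 → {q13}.
q12 on 1 → {q9}.
No 1-transition from q1, q5, q6, q8, q13.
Union after reading 1: {q9, q13}.
Now take the ε-closure:
From q9 via ε: add q11.
From q13 via ε: add q6.
From q6 via ε: add q12.
From q11 via ε: add q7.
From q7 via ε: add q4.
From q12 via ε: add q8.
From q4 via ε: add q1, q5.
No new states can be added; the closed set is {q1, q4, q5, q6, q7, q8, q9, q11, q12, q13}.

{q1, q4, q5, q6, q7, q8, q9, q11, q12, q13}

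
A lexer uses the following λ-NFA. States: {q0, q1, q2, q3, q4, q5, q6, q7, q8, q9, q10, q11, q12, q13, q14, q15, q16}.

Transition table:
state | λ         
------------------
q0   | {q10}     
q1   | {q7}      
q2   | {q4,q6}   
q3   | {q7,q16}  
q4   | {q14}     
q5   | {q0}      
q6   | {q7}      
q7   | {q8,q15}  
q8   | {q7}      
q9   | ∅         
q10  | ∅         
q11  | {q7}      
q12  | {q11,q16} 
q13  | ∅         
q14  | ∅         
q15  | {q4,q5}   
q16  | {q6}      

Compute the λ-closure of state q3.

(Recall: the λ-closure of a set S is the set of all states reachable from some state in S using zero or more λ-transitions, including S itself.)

Start with {q3}.
From q3 via λ: add q7, q16.
From q7 via λ: add q8, q15.
From q16 via λ: add q6.
From q15 via λ: add q4, q5.
From q4 via λ: add q14.
From q5 via λ: add q0.
From q0 via λ: add q10.
No new states can be added; the closed set is {q0, q3, q4, q5, q6, q7, q8, q10, q14, q15, q16}.

{q0, q3, q4, q5, q6, q7, q8, q10, q14, q15, q16}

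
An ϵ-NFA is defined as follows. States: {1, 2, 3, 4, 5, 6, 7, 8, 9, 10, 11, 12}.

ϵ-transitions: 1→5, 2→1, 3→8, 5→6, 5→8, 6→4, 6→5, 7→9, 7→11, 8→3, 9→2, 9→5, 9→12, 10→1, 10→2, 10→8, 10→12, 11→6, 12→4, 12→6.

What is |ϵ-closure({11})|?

Start with {11}.
From 11 via ϵ: add 6.
From 6 via ϵ: add 4, 5.
From 5 via ϵ: add 8.
From 8 via ϵ: add 3.
ϵ-closure = {3, 4, 5, 6, 8, 11}, which has 6 states.

6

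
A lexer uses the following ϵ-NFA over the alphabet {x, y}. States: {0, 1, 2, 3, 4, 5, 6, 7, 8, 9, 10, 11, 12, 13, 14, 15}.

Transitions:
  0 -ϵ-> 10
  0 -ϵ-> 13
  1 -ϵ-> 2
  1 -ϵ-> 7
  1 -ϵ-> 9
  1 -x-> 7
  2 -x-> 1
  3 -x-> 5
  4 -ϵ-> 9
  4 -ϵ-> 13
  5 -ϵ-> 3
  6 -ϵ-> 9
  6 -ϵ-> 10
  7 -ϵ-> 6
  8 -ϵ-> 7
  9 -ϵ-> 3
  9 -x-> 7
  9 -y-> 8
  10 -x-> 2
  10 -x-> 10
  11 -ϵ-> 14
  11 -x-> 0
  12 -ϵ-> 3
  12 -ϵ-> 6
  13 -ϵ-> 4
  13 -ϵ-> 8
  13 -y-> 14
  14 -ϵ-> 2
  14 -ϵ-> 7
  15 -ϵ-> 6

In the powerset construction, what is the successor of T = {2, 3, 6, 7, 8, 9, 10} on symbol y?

9 on y → {8}.
No y-transition from 2, 3, 6, 7, 8, 10.
Union after reading y: {8}.
Now take the ϵ-closure:
From 8 via ϵ: add 7.
From 7 via ϵ: add 6.
From 6 via ϵ: add 9, 10.
From 9 via ϵ: add 3.
No new states can be added; the closed set is {3, 6, 7, 8, 9, 10}.

{3, 6, 7, 8, 9, 10}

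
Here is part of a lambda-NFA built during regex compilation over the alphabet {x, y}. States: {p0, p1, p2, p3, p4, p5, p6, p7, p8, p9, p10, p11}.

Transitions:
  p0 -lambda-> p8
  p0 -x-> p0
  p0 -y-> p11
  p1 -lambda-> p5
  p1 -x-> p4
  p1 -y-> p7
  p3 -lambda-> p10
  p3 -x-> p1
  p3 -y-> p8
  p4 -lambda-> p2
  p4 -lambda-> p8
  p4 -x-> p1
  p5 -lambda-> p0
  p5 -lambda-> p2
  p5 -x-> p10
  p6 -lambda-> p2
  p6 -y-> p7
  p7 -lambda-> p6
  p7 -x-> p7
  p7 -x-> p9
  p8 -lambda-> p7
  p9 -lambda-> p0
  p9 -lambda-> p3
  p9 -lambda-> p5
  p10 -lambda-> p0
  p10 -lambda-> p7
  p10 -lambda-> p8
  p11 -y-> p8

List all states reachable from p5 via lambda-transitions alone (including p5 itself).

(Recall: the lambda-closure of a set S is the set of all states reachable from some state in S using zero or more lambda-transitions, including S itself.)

{p0, p2, p5, p6, p7, p8}

Start with {p5}.
From p5 via lambda: add p0, p2.
From p0 via lambda: add p8.
From p8 via lambda: add p7.
From p7 via lambda: add p6.
No new states can be added; the closed set is {p0, p2, p5, p6, p7, p8}.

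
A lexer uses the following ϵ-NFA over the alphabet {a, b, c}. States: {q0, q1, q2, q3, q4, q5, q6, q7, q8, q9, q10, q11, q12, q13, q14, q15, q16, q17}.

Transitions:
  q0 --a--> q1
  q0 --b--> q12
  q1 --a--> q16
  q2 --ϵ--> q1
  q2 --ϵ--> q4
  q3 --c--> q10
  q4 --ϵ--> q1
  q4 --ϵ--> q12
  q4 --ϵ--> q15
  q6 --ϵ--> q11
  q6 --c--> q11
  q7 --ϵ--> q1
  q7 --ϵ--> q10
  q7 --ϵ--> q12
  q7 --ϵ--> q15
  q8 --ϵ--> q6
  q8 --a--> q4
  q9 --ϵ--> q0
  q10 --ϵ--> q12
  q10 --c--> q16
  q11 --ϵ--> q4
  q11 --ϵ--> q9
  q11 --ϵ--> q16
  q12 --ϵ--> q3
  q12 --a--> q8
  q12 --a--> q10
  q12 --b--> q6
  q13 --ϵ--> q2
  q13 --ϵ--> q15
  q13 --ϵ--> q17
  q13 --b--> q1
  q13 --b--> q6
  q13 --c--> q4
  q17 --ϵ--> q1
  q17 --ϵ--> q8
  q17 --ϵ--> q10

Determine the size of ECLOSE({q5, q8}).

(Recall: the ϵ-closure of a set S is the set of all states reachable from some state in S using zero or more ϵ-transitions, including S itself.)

12

Start with {q5, q8}.
From q8 via ϵ: add q6.
From q6 via ϵ: add q11.
From q11 via ϵ: add q4, q9, q16.
From q4 via ϵ: add q1, q12, q15.
From q9 via ϵ: add q0.
From q12 via ϵ: add q3.
ϵ-closure = {q0, q1, q3, q4, q5, q6, q8, q9, q11, q12, q15, q16}, which has 12 states.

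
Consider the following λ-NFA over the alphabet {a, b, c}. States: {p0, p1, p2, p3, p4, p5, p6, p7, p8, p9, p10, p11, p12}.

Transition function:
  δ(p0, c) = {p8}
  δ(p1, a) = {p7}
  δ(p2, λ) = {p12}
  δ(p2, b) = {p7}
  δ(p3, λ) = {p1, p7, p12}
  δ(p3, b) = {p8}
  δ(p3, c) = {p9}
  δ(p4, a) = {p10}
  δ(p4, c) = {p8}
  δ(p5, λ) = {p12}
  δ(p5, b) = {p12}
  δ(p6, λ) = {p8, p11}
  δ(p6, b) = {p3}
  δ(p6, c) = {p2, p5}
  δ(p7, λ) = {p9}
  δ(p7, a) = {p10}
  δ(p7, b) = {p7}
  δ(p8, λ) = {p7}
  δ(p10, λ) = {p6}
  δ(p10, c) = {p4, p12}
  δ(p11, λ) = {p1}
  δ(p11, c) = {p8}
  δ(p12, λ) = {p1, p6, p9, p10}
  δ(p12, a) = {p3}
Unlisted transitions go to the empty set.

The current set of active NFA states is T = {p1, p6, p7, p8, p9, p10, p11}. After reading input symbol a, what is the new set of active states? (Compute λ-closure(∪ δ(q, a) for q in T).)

p1 on a → {p7}.
p7 on a → {p10}.
No a-transition from p6, p8, p9, p10, p11.
Union after reading a: {p7, p10}.
Now take the λ-closure:
From p7 via λ: add p9.
From p10 via λ: add p6.
From p6 via λ: add p8, p11.
From p11 via λ: add p1.
No new states can be added; the closed set is {p1, p6, p7, p8, p9, p10, p11}.

{p1, p6, p7, p8, p9, p10, p11}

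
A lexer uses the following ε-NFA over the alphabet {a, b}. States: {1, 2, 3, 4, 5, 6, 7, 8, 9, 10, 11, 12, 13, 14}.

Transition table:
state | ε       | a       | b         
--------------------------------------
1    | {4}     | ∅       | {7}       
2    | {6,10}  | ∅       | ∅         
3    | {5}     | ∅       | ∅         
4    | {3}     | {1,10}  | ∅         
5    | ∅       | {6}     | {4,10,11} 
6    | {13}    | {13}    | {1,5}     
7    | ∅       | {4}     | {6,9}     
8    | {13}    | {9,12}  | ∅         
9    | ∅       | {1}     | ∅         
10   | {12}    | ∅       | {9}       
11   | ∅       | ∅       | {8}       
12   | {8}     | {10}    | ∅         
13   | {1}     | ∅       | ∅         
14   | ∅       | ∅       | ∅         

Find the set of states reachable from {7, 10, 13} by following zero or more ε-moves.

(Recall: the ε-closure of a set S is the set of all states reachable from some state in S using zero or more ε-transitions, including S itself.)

{1, 3, 4, 5, 7, 8, 10, 12, 13}

Start with {7, 10, 13}.
From 10 via ε: add 12.
From 13 via ε: add 1.
From 1 via ε: add 4.
From 12 via ε: add 8.
From 4 via ε: add 3.
From 3 via ε: add 5.
No new states can be added; the closed set is {1, 3, 4, 5, 7, 8, 10, 12, 13}.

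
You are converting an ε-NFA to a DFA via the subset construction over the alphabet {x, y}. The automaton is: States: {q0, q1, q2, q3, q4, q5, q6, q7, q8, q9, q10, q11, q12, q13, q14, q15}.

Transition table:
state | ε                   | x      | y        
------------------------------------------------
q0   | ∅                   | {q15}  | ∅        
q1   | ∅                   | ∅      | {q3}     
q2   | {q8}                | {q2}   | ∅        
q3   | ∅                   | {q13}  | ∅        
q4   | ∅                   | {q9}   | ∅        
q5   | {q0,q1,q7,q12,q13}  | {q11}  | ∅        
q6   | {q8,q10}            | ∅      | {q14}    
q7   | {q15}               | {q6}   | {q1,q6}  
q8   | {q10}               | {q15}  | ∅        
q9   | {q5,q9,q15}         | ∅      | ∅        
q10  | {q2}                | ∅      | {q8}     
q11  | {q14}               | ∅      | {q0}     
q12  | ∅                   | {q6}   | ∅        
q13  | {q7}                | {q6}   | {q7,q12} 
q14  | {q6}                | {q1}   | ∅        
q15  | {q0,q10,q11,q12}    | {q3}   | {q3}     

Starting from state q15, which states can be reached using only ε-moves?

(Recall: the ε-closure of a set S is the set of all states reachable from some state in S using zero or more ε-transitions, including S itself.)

{q0, q2, q6, q8, q10, q11, q12, q14, q15}

Start with {q15}.
From q15 via ε: add q0, q10, q11, q12.
From q10 via ε: add q2.
From q11 via ε: add q14.
From q2 via ε: add q8.
From q14 via ε: add q6.
No new states can be added; the closed set is {q0, q2, q6, q8, q10, q11, q12, q14, q15}.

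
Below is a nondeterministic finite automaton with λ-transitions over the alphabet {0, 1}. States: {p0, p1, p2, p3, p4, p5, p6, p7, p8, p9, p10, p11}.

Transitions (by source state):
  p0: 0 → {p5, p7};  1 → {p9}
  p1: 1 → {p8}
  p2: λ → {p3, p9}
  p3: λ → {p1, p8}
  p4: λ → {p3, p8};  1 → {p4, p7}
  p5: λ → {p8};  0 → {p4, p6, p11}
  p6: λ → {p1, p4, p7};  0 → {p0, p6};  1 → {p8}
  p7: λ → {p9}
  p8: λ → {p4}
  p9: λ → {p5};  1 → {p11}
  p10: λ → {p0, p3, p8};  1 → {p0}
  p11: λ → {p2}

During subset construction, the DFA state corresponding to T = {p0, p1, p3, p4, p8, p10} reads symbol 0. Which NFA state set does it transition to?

{p1, p3, p4, p5, p7, p8, p9}

p0 on 0 → {p5, p7}.
No 0-transition from p1, p3, p4, p8, p10.
Union after reading 0: {p5, p7}.
Now take the λ-closure:
From p5 via λ: add p8.
From p7 via λ: add p9.
From p8 via λ: add p4.
From p4 via λ: add p3.
From p3 via λ: add p1.
No new states can be added; the closed set is {p1, p3, p4, p5, p7, p8, p9}.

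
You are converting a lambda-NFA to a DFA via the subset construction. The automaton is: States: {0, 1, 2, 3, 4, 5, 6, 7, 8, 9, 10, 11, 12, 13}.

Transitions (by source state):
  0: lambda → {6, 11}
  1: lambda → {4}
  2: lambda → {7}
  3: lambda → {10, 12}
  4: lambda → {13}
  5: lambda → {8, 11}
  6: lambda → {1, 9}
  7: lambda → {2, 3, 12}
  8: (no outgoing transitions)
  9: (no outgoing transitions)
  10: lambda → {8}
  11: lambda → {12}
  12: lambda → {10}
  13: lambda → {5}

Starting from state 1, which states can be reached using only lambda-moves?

{1, 4, 5, 8, 10, 11, 12, 13}

Start with {1}.
From 1 via lambda: add 4.
From 4 via lambda: add 13.
From 13 via lambda: add 5.
From 5 via lambda: add 8, 11.
From 11 via lambda: add 12.
From 12 via lambda: add 10.
No new states can be added; the closed set is {1, 4, 5, 8, 10, 11, 12, 13}.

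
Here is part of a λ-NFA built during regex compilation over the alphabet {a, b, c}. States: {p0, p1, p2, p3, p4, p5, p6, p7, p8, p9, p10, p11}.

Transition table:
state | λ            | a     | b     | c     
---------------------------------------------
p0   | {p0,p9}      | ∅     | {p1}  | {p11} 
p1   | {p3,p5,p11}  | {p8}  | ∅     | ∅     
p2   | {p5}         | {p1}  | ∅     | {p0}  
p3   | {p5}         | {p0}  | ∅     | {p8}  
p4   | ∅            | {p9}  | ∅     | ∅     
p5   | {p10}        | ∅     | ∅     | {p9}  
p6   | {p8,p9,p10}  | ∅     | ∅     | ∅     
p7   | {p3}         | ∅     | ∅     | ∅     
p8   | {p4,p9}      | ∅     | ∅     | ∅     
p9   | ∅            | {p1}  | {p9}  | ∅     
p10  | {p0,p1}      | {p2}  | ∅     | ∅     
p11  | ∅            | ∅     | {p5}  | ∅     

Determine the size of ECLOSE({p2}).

Start with {p2}.
From p2 via λ: add p5.
From p5 via λ: add p10.
From p10 via λ: add p0, p1.
From p0 via λ: add p9.
From p1 via λ: add p3, p11.
λ-closure = {p0, p1, p2, p3, p5, p9, p10, p11}, which has 8 states.

8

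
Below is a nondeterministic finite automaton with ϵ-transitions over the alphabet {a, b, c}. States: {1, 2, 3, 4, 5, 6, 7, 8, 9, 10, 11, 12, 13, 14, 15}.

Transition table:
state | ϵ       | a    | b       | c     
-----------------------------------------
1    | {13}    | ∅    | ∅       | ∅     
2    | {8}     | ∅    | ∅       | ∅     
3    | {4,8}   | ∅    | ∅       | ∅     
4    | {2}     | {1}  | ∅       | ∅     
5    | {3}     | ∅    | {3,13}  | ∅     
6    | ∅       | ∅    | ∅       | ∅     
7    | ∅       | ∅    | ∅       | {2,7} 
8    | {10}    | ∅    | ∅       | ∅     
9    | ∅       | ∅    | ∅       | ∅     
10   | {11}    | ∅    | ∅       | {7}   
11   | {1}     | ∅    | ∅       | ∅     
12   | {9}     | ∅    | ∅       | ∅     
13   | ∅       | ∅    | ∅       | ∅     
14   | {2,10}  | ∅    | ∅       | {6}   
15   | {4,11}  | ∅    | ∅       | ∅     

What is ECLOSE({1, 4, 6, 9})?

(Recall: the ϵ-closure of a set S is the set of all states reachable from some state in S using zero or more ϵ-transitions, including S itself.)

{1, 2, 4, 6, 8, 9, 10, 11, 13}

Start with {1, 4, 6, 9}.
From 1 via ϵ: add 13.
From 4 via ϵ: add 2.
From 2 via ϵ: add 8.
From 8 via ϵ: add 10.
From 10 via ϵ: add 11.
No new states can be added; the closed set is {1, 2, 4, 6, 8, 9, 10, 11, 13}.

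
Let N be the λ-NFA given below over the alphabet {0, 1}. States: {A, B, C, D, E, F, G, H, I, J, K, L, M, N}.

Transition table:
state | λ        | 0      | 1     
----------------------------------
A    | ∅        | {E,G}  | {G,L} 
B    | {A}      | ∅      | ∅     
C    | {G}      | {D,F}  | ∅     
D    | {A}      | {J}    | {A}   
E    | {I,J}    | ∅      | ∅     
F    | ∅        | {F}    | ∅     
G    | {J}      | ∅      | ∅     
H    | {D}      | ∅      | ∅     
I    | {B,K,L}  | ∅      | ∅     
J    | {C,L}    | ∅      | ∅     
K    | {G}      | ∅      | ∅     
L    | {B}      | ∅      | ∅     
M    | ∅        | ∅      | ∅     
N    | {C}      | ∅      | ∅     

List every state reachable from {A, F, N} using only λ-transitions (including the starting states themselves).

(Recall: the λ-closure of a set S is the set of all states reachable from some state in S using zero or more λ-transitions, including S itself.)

Start with {A, F, N}.
From N via λ: add C.
From C via λ: add G.
From G via λ: add J.
From J via λ: add L.
From L via λ: add B.
No new states can be added; the closed set is {A, B, C, F, G, J, L, N}.

{A, B, C, F, G, J, L, N}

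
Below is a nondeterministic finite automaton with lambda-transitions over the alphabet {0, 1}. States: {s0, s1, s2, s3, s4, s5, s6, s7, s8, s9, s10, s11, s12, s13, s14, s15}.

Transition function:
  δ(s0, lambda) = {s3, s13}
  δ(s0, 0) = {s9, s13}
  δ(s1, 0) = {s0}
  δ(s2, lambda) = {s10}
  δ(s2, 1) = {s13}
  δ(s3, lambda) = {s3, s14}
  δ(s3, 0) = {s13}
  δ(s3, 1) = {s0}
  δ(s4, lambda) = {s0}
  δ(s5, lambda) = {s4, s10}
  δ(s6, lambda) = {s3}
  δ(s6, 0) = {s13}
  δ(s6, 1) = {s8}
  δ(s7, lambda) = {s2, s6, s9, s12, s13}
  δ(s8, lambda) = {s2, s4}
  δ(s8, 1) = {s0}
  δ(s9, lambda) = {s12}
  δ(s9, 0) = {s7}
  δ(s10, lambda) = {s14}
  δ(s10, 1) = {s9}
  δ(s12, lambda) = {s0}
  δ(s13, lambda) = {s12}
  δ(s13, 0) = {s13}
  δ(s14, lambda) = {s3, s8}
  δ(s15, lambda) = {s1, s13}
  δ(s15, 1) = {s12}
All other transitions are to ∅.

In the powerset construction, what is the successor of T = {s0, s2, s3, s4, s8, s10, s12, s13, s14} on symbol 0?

s0 on 0 → {s9, s13}.
s3 on 0 → {s13}.
s13 on 0 → {s13}.
No 0-transition from s2, s4, s8, s10, s12, s14.
Union after reading 0: {s9, s13}.
Now take the lambda-closure:
From s9 via lambda: add s12.
From s12 via lambda: add s0.
From s0 via lambda: add s3.
From s3 via lambda: add s14.
From s14 via lambda: add s8.
From s8 via lambda: add s2, s4.
From s2 via lambda: add s10.
No new states can be added; the closed set is {s0, s2, s3, s4, s8, s9, s10, s12, s13, s14}.

{s0, s2, s3, s4, s8, s9, s10, s12, s13, s14}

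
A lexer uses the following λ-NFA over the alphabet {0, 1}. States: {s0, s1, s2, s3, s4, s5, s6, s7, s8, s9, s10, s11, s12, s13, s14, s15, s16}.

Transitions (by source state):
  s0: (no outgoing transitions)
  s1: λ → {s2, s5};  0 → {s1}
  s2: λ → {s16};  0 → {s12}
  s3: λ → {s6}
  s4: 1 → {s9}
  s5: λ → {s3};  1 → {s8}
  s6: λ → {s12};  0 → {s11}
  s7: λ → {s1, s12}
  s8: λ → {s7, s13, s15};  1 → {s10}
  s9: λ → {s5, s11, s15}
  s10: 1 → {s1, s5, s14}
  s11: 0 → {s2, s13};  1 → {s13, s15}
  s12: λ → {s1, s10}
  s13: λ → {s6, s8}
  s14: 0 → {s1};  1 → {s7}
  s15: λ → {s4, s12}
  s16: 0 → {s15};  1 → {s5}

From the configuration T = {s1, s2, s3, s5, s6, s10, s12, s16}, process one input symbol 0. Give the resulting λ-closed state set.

{s1, s2, s3, s4, s5, s6, s10, s11, s12, s15, s16}

s1 on 0 → {s1}.
s2 on 0 → {s12}.
s6 on 0 → {s11}.
s16 on 0 → {s15}.
No 0-transition from s3, s5, s10, s12.
Union after reading 0: {s1, s11, s12, s15}.
Now take the λ-closure:
From s1 via λ: add s2, s5.
From s12 via λ: add s10.
From s15 via λ: add s4.
From s2 via λ: add s16.
From s5 via λ: add s3.
From s3 via λ: add s6.
No new states can be added; the closed set is {s1, s2, s3, s4, s5, s6, s10, s11, s12, s15, s16}.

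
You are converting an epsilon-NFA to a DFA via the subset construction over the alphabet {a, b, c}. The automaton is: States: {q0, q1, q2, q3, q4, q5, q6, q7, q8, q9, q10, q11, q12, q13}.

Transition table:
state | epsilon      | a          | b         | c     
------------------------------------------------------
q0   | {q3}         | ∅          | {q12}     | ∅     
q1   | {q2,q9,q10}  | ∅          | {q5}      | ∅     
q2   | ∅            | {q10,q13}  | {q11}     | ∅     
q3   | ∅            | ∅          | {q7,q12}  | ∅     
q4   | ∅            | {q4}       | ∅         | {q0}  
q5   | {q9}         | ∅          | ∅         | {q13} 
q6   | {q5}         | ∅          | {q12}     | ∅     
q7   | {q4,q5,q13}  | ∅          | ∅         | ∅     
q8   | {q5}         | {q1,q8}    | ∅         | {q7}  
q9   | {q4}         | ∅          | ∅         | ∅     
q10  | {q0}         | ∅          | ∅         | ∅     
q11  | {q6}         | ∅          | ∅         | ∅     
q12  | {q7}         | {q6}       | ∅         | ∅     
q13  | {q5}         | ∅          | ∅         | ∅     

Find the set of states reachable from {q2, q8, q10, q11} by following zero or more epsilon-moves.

{q0, q2, q3, q4, q5, q6, q8, q9, q10, q11}

Start with {q2, q8, q10, q11}.
From q8 via epsilon: add q5.
From q10 via epsilon: add q0.
From q11 via epsilon: add q6.
From q0 via epsilon: add q3.
From q5 via epsilon: add q9.
From q9 via epsilon: add q4.
No new states can be added; the closed set is {q0, q2, q3, q4, q5, q6, q8, q9, q10, q11}.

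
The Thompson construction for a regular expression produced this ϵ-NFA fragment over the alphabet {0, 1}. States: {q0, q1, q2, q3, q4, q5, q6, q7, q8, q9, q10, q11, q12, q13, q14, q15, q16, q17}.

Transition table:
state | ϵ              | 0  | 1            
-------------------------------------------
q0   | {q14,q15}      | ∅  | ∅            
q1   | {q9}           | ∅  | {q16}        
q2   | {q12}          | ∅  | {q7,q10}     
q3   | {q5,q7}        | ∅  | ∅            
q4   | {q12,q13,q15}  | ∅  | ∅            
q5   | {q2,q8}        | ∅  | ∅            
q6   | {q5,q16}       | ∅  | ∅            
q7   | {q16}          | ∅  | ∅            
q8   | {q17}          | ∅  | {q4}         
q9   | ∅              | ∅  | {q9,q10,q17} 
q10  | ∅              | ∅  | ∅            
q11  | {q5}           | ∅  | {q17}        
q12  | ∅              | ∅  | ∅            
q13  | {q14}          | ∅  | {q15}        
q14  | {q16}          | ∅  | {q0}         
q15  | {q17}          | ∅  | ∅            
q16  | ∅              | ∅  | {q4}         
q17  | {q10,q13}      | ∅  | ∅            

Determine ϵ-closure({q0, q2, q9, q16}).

{q0, q2, q9, q10, q12, q13, q14, q15, q16, q17}

Start with {q0, q2, q9, q16}.
From q0 via ϵ: add q14, q15.
From q2 via ϵ: add q12.
From q15 via ϵ: add q17.
From q17 via ϵ: add q10, q13.
No new states can be added; the closed set is {q0, q2, q9, q10, q12, q13, q14, q15, q16, q17}.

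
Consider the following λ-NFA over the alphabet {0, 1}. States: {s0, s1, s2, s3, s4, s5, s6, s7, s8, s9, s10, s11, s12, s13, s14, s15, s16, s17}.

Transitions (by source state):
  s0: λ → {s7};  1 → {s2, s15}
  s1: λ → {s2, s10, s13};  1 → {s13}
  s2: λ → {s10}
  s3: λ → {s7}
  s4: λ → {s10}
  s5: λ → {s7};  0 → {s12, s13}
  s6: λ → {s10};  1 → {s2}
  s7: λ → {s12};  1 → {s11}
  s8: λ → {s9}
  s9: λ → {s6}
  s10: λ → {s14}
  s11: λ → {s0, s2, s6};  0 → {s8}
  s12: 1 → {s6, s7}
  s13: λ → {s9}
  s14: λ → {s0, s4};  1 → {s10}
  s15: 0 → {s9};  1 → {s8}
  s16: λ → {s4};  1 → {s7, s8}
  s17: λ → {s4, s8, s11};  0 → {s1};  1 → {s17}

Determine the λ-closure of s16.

Start with {s16}.
From s16 via λ: add s4.
From s4 via λ: add s10.
From s10 via λ: add s14.
From s14 via λ: add s0.
From s0 via λ: add s7.
From s7 via λ: add s12.
No new states can be added; the closed set is {s0, s4, s7, s10, s12, s14, s16}.

{s0, s4, s7, s10, s12, s14, s16}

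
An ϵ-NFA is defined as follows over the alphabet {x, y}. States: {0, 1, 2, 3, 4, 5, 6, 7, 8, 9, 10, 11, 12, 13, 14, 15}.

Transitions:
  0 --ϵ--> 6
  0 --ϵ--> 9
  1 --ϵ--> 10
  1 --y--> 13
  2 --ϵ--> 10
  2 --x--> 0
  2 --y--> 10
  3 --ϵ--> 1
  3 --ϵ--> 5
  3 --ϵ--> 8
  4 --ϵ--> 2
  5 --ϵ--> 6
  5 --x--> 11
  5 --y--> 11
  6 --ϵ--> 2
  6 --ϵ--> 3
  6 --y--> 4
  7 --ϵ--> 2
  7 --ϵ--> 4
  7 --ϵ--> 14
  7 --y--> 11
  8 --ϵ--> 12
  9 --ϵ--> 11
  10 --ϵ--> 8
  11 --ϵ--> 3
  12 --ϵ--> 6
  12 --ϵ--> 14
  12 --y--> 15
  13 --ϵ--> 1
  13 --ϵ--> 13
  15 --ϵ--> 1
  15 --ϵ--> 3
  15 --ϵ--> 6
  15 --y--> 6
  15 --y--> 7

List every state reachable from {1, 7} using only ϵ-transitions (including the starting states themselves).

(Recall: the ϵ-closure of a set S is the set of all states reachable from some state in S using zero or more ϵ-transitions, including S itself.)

Start with {1, 7}.
From 1 via ϵ: add 10.
From 7 via ϵ: add 2, 4, 14.
From 10 via ϵ: add 8.
From 8 via ϵ: add 12.
From 12 via ϵ: add 6.
From 6 via ϵ: add 3.
From 3 via ϵ: add 5.
No new states can be added; the closed set is {1, 2, 3, 4, 5, 6, 7, 8, 10, 12, 14}.

{1, 2, 3, 4, 5, 6, 7, 8, 10, 12, 14}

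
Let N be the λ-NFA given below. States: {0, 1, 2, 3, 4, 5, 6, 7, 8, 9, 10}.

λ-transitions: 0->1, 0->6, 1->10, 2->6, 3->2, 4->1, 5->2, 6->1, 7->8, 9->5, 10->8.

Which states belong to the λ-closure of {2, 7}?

{1, 2, 6, 7, 8, 10}

Start with {2, 7}.
From 2 via λ: add 6.
From 7 via λ: add 8.
From 6 via λ: add 1.
From 1 via λ: add 10.
No new states can be added; the closed set is {1, 2, 6, 7, 8, 10}.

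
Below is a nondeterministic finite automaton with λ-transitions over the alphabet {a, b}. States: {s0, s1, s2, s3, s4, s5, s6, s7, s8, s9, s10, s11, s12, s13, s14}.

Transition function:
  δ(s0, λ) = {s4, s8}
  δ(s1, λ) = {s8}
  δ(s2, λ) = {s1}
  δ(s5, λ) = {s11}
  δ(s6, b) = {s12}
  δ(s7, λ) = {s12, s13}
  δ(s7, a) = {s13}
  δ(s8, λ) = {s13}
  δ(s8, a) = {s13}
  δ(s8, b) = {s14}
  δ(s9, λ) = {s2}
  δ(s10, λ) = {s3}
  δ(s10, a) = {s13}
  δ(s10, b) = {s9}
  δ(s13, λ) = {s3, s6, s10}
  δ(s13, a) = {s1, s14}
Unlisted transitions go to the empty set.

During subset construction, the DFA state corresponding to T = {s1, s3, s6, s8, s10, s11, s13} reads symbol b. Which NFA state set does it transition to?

s6 on b → {s12}.
s8 on b → {s14}.
s10 on b → {s9}.
No b-transition from s1, s3, s11, s13.
Union after reading b: {s9, s12, s14}.
Now take the λ-closure:
From s9 via λ: add s2.
From s2 via λ: add s1.
From s1 via λ: add s8.
From s8 via λ: add s13.
From s13 via λ: add s3, s6, s10.
No new states can be added; the closed set is {s1, s2, s3, s6, s8, s9, s10, s12, s13, s14}.

{s1, s2, s3, s6, s8, s9, s10, s12, s13, s14}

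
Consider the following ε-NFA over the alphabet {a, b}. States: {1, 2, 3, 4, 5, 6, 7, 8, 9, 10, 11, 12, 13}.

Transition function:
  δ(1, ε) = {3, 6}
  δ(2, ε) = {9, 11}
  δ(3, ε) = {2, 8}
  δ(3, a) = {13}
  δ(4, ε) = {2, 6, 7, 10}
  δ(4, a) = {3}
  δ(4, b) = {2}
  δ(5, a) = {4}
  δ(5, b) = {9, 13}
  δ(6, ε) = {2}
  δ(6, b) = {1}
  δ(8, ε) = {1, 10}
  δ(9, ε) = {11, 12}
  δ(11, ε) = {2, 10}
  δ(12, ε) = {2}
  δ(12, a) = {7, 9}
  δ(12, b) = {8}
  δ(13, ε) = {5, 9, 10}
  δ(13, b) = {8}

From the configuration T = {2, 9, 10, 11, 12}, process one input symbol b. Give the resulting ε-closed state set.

{1, 2, 3, 6, 8, 9, 10, 11, 12}

12 on b → {8}.
No b-transition from 2, 9, 10, 11.
Union after reading b: {8}.
Now take the ε-closure:
From 8 via ε: add 1, 10.
From 1 via ε: add 3, 6.
From 3 via ε: add 2.
From 2 via ε: add 9, 11.
From 9 via ε: add 12.
No new states can be added; the closed set is {1, 2, 3, 6, 8, 9, 10, 11, 12}.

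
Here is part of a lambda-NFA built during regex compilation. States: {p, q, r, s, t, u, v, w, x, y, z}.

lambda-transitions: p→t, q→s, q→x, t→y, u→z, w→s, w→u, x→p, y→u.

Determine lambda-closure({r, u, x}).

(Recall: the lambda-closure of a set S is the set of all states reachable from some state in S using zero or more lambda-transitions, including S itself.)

Start with {r, u, x}.
From u via lambda: add z.
From x via lambda: add p.
From p via lambda: add t.
From t via lambda: add y.
No new states can be added; the closed set is {p, r, t, u, x, y, z}.

{p, r, t, u, x, y, z}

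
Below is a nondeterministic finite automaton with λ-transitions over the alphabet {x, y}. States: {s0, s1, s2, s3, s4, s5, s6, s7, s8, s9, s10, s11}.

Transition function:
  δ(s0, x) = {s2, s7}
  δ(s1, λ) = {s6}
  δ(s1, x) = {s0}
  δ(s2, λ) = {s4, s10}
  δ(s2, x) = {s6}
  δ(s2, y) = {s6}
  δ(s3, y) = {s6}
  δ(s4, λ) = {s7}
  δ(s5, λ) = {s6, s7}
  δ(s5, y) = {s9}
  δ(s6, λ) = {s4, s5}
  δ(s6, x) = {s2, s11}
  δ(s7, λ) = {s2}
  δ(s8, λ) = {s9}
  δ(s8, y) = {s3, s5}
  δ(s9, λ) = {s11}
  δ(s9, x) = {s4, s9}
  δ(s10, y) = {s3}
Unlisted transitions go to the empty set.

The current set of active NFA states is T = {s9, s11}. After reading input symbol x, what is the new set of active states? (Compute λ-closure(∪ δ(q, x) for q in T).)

s9 on x → {s4, s9}.
No x-transition from s11.
Union after reading x: {s4, s9}.
Now take the λ-closure:
From s4 via λ: add s7.
From s9 via λ: add s11.
From s7 via λ: add s2.
From s2 via λ: add s10.
No new states can be added; the closed set is {s2, s4, s7, s9, s10, s11}.

{s2, s4, s7, s9, s10, s11}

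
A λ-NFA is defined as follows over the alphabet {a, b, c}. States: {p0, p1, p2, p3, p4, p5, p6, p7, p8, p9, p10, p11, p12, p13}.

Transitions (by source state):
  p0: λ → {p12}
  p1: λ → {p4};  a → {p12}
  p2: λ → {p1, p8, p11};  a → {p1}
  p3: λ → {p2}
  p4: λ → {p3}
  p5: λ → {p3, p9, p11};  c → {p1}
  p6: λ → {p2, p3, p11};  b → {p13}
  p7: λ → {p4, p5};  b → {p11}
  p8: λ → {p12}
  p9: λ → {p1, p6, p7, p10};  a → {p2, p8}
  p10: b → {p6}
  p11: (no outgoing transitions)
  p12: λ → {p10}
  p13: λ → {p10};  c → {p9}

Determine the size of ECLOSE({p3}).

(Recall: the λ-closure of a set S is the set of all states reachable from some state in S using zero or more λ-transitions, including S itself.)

8

Start with {p3}.
From p3 via λ: add p2.
From p2 via λ: add p1, p8, p11.
From p1 via λ: add p4.
From p8 via λ: add p12.
From p12 via λ: add p10.
λ-closure = {p1, p2, p3, p4, p8, p10, p11, p12}, which has 8 states.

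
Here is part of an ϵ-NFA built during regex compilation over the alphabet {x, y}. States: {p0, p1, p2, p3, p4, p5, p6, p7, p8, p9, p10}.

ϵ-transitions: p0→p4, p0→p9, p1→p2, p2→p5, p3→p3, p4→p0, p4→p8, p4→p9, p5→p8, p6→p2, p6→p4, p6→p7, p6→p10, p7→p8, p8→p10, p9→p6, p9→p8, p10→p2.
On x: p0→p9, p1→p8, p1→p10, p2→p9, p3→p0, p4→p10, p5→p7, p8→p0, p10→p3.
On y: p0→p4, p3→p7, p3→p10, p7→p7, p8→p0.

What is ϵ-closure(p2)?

{p2, p5, p8, p10}

Start with {p2}.
From p2 via ϵ: add p5.
From p5 via ϵ: add p8.
From p8 via ϵ: add p10.
No new states can be added; the closed set is {p2, p5, p8, p10}.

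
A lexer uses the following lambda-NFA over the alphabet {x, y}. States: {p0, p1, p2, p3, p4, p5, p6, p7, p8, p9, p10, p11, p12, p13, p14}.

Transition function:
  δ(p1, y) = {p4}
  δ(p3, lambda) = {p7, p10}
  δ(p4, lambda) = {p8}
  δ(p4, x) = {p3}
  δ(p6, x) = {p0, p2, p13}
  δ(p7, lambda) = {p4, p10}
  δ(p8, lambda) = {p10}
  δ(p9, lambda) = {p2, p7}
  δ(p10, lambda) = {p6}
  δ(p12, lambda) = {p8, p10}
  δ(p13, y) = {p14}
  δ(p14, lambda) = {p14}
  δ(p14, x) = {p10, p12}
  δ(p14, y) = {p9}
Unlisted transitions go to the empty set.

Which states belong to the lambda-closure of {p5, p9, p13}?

Start with {p5, p9, p13}.
From p9 via lambda: add p2, p7.
From p7 via lambda: add p4, p10.
From p4 via lambda: add p8.
From p10 via lambda: add p6.
No new states can be added; the closed set is {p2, p4, p5, p6, p7, p8, p9, p10, p13}.

{p2, p4, p5, p6, p7, p8, p9, p10, p13}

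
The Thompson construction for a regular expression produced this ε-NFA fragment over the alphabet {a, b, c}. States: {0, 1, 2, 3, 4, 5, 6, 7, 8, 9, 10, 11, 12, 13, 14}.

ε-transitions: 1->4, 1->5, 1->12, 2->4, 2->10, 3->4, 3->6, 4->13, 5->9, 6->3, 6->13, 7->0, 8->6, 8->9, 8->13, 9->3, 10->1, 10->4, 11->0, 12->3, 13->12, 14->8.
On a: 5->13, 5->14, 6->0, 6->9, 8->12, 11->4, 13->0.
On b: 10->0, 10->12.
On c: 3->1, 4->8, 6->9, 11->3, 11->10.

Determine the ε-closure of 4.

{3, 4, 6, 12, 13}

Start with {4}.
From 4 via ε: add 13.
From 13 via ε: add 12.
From 12 via ε: add 3.
From 3 via ε: add 6.
No new states can be added; the closed set is {3, 4, 6, 12, 13}.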